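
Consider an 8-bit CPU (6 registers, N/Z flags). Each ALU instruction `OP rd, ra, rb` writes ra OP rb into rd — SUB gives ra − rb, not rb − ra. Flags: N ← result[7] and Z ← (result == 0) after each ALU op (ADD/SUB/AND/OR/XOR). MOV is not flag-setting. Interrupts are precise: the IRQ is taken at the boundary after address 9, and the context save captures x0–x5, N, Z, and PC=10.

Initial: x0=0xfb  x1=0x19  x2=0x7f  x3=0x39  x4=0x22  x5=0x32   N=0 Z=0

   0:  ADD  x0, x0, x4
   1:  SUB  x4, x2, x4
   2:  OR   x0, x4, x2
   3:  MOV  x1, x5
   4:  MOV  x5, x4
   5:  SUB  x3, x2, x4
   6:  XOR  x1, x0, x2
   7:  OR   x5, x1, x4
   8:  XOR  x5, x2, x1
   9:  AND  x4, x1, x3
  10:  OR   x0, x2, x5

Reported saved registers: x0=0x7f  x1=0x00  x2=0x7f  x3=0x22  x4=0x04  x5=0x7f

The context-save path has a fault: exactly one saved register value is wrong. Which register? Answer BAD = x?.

after  0: x0=0x1d x1=0x19 x2=0x7f x3=0x39 x4=0x22 x5=0x32  N=0 Z=0
after  1: x0=0x1d x1=0x19 x2=0x7f x3=0x39 x4=0x5d x5=0x32  N=0 Z=0
after  2: x0=0x7f x1=0x19 x2=0x7f x3=0x39 x4=0x5d x5=0x32  N=0 Z=0
after  3: x0=0x7f x1=0x32 x2=0x7f x3=0x39 x4=0x5d x5=0x32  N=0 Z=0
after  4: x0=0x7f x1=0x32 x2=0x7f x3=0x39 x4=0x5d x5=0x5d  N=0 Z=0
after  5: x0=0x7f x1=0x32 x2=0x7f x3=0x22 x4=0x5d x5=0x5d  N=0 Z=0
after  6: x0=0x7f x1=0x00 x2=0x7f x3=0x22 x4=0x5d x5=0x5d  N=0 Z=1
after  7: x0=0x7f x1=0x00 x2=0x7f x3=0x22 x4=0x5d x5=0x5d  N=0 Z=0
after  8: x0=0x7f x1=0x00 x2=0x7f x3=0x22 x4=0x5d x5=0x7f  N=0 Z=0
after  9: x0=0x7f x1=0x00 x2=0x7f x3=0x22 x4=0x00 x5=0x7f  N=0 Z=1
-- IRQ taken; context saved, return-PC = 10 --
mismatch: x4: reported 0x04 vs actual 0x00

BAD = x4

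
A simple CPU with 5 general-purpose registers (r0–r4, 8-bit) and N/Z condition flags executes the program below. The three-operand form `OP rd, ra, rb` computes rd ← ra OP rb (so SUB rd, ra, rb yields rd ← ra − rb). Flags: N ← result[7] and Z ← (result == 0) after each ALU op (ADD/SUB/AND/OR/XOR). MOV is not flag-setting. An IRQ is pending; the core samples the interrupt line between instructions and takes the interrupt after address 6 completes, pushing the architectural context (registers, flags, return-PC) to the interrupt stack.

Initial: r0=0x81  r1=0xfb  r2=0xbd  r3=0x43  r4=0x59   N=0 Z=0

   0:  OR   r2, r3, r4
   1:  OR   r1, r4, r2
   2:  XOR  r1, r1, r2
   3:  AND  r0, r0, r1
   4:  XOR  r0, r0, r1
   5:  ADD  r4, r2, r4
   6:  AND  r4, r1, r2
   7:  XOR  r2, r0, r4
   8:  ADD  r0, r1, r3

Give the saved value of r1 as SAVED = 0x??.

after  0: r0=0x81 r1=0xfb r2=0x5b r3=0x43 r4=0x59  N=0 Z=0
after  1: r0=0x81 r1=0x5b r2=0x5b r3=0x43 r4=0x59  N=0 Z=0
after  2: r0=0x81 r1=0x00 r2=0x5b r3=0x43 r4=0x59  N=0 Z=1
after  3: r0=0x00 r1=0x00 r2=0x5b r3=0x43 r4=0x59  N=0 Z=1
after  4: r0=0x00 r1=0x00 r2=0x5b r3=0x43 r4=0x59  N=0 Z=1
after  5: r0=0x00 r1=0x00 r2=0x5b r3=0x43 r4=0xb4  N=1 Z=0
after  6: r0=0x00 r1=0x00 r2=0x5b r3=0x43 r4=0x00  N=0 Z=1
-- IRQ taken; context saved, return-PC = 7 --

SAVED = 0x00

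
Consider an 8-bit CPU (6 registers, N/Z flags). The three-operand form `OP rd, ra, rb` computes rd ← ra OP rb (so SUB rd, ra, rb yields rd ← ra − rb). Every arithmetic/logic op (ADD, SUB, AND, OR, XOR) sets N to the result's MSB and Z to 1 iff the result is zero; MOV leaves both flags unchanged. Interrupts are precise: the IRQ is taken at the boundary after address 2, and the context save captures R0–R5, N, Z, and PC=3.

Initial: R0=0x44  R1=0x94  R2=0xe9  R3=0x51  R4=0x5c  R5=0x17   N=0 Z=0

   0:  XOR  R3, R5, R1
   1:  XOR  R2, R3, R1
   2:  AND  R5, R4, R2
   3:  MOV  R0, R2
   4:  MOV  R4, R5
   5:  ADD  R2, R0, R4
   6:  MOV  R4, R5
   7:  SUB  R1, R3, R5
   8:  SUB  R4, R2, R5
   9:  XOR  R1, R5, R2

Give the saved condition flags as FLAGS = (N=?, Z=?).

after  0: R0=0x44 R1=0x94 R2=0xe9 R3=0x83 R4=0x5c R5=0x17  N=1 Z=0
after  1: R0=0x44 R1=0x94 R2=0x17 R3=0x83 R4=0x5c R5=0x17  N=0 Z=0
after  2: R0=0x44 R1=0x94 R2=0x17 R3=0x83 R4=0x5c R5=0x14  N=0 Z=0
-- IRQ taken; context saved, return-PC = 3 --

FLAGS = (N=0, Z=0)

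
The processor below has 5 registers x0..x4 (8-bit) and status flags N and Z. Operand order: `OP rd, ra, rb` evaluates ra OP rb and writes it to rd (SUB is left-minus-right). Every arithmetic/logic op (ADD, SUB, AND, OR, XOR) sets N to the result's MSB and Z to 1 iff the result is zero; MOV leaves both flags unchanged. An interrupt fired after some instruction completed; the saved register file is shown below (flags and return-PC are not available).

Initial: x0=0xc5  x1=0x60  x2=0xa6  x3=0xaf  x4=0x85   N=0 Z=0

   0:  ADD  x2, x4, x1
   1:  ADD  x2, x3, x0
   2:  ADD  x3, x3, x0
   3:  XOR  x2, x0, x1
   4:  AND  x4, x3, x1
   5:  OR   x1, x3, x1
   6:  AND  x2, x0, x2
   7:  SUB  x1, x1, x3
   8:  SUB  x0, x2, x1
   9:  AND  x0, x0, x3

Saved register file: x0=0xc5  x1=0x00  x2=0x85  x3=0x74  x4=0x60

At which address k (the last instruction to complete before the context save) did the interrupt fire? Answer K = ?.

K = 7

after  0: x0=0xc5 x1=0x60 x2=0xe5 x3=0xaf x4=0x85  N=1 Z=0
after  1: x0=0xc5 x1=0x60 x2=0x74 x3=0xaf x4=0x85  N=0 Z=0
after  2: x0=0xc5 x1=0x60 x2=0x74 x3=0x74 x4=0x85  N=0 Z=0
after  3: x0=0xc5 x1=0x60 x2=0xa5 x3=0x74 x4=0x85  N=1 Z=0
after  4: x0=0xc5 x1=0x60 x2=0xa5 x3=0x74 x4=0x60  N=0 Z=0
after  5: x0=0xc5 x1=0x74 x2=0xa5 x3=0x74 x4=0x60  N=0 Z=0
after  6: x0=0xc5 x1=0x74 x2=0x85 x3=0x74 x4=0x60  N=1 Z=0
after  7: x0=0xc5 x1=0x00 x2=0x85 x3=0x74 x4=0x60  N=0 Z=1
-- IRQ taken; context saved, return-PC = 8 --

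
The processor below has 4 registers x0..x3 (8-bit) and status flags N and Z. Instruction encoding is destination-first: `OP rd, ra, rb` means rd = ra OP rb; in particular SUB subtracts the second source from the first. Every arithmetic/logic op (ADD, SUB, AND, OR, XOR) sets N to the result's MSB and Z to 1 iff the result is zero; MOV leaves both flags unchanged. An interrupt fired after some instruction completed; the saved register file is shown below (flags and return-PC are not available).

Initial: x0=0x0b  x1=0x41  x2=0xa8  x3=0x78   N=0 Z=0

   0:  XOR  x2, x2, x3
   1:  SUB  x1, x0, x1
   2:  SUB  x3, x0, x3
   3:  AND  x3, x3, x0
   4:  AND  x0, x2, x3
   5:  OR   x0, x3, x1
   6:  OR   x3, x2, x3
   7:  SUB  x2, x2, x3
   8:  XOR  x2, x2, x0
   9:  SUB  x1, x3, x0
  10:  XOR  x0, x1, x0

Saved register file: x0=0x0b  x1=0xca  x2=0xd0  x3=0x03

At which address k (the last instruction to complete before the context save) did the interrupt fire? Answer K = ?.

after  0: x0=0x0b x1=0x41 x2=0xd0 x3=0x78  N=1 Z=0
after  1: x0=0x0b x1=0xca x2=0xd0 x3=0x78  N=1 Z=0
after  2: x0=0x0b x1=0xca x2=0xd0 x3=0x93  N=1 Z=0
after  3: x0=0x0b x1=0xca x2=0xd0 x3=0x03  N=0 Z=0
-- IRQ taken; context saved, return-PC = 4 --

K = 3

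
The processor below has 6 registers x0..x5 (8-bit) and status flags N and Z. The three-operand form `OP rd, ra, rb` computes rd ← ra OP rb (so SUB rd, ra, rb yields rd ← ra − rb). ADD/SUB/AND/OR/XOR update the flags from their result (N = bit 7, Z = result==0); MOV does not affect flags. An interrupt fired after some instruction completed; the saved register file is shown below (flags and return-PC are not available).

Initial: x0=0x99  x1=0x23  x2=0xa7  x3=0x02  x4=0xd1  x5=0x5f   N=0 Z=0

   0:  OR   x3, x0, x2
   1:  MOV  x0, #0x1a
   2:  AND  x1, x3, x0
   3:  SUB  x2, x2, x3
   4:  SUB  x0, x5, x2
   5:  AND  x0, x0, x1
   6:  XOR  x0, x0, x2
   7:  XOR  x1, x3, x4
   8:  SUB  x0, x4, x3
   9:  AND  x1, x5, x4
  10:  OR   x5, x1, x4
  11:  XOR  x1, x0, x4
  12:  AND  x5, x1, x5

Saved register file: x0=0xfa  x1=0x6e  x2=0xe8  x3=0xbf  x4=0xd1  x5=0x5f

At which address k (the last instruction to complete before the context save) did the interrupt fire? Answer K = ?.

after  0: x0=0x99 x1=0x23 x2=0xa7 x3=0xbf x4=0xd1 x5=0x5f  N=1 Z=0
after  1: x0=0x1a x1=0x23 x2=0xa7 x3=0xbf x4=0xd1 x5=0x5f  N=1 Z=0
after  2: x0=0x1a x1=0x1a x2=0xa7 x3=0xbf x4=0xd1 x5=0x5f  N=0 Z=0
after  3: x0=0x1a x1=0x1a x2=0xe8 x3=0xbf x4=0xd1 x5=0x5f  N=1 Z=0
after  4: x0=0x77 x1=0x1a x2=0xe8 x3=0xbf x4=0xd1 x5=0x5f  N=0 Z=0
after  5: x0=0x12 x1=0x1a x2=0xe8 x3=0xbf x4=0xd1 x5=0x5f  N=0 Z=0
after  6: x0=0xfa x1=0x1a x2=0xe8 x3=0xbf x4=0xd1 x5=0x5f  N=1 Z=0
after  7: x0=0xfa x1=0x6e x2=0xe8 x3=0xbf x4=0xd1 x5=0x5f  N=0 Z=0
-- IRQ taken; context saved, return-PC = 8 --

K = 7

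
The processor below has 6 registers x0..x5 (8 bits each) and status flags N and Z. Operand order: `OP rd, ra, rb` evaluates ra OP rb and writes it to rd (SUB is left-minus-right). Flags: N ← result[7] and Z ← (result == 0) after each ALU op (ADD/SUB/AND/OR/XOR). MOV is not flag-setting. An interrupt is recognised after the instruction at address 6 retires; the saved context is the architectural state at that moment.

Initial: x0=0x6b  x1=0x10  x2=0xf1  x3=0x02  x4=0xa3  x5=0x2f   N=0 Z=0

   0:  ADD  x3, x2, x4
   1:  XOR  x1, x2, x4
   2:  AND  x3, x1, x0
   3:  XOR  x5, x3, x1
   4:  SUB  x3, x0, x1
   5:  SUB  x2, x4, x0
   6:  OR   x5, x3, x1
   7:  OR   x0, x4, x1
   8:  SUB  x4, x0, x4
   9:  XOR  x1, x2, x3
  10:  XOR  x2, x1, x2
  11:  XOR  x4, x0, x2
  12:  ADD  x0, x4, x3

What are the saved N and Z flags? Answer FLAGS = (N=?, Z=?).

after  0: x0=0x6b x1=0x10 x2=0xf1 x3=0x94 x4=0xa3 x5=0x2f  N=1 Z=0
after  1: x0=0x6b x1=0x52 x2=0xf1 x3=0x94 x4=0xa3 x5=0x2f  N=0 Z=0
after  2: x0=0x6b x1=0x52 x2=0xf1 x3=0x42 x4=0xa3 x5=0x2f  N=0 Z=0
after  3: x0=0x6b x1=0x52 x2=0xf1 x3=0x42 x4=0xa3 x5=0x10  N=0 Z=0
after  4: x0=0x6b x1=0x52 x2=0xf1 x3=0x19 x4=0xa3 x5=0x10  N=0 Z=0
after  5: x0=0x6b x1=0x52 x2=0x38 x3=0x19 x4=0xa3 x5=0x10  N=0 Z=0
after  6: x0=0x6b x1=0x52 x2=0x38 x3=0x19 x4=0xa3 x5=0x5b  N=0 Z=0
-- IRQ taken; context saved, return-PC = 7 --

FLAGS = (N=0, Z=0)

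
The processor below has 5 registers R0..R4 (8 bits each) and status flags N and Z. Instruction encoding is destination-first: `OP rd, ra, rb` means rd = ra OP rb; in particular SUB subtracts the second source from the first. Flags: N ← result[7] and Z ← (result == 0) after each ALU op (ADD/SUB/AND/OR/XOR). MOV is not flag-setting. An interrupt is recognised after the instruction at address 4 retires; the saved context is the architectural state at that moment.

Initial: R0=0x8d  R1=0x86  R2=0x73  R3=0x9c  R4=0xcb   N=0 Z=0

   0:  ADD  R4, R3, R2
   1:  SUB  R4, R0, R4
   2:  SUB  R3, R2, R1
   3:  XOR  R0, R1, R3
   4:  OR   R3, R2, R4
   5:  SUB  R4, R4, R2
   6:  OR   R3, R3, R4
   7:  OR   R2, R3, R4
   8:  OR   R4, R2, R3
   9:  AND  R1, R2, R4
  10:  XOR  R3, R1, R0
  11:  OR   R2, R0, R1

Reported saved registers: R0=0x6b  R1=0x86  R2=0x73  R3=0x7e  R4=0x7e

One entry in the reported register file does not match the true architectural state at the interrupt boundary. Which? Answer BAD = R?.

after  0: R0=0x8d R1=0x86 R2=0x73 R3=0x9c R4=0x0f  N=0 Z=0
after  1: R0=0x8d R1=0x86 R2=0x73 R3=0x9c R4=0x7e  N=0 Z=0
after  2: R0=0x8d R1=0x86 R2=0x73 R3=0xed R4=0x7e  N=1 Z=0
after  3: R0=0x6b R1=0x86 R2=0x73 R3=0xed R4=0x7e  N=0 Z=0
after  4: R0=0x6b R1=0x86 R2=0x73 R3=0x7f R4=0x7e  N=0 Z=0
-- IRQ taken; context saved, return-PC = 5 --
mismatch: R3: reported 0x7e vs actual 0x7f

BAD = R3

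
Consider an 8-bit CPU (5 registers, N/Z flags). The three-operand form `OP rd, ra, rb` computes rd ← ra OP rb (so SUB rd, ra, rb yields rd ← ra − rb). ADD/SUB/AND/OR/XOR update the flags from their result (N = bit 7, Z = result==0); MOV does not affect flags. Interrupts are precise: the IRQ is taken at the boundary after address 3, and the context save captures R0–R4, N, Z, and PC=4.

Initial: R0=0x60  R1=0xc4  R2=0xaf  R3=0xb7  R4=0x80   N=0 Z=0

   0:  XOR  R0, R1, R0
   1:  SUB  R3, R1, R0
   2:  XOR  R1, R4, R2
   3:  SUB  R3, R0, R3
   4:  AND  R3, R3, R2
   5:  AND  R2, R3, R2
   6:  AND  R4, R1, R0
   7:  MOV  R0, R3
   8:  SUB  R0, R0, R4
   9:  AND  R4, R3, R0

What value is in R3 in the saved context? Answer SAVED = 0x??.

after  0: R0=0xa4 R1=0xc4 R2=0xaf R3=0xb7 R4=0x80  N=1 Z=0
after  1: R0=0xa4 R1=0xc4 R2=0xaf R3=0x20 R4=0x80  N=0 Z=0
after  2: R0=0xa4 R1=0x2f R2=0xaf R3=0x20 R4=0x80  N=0 Z=0
after  3: R0=0xa4 R1=0x2f R2=0xaf R3=0x84 R4=0x80  N=1 Z=0
-- IRQ taken; context saved, return-PC = 4 --

SAVED = 0x84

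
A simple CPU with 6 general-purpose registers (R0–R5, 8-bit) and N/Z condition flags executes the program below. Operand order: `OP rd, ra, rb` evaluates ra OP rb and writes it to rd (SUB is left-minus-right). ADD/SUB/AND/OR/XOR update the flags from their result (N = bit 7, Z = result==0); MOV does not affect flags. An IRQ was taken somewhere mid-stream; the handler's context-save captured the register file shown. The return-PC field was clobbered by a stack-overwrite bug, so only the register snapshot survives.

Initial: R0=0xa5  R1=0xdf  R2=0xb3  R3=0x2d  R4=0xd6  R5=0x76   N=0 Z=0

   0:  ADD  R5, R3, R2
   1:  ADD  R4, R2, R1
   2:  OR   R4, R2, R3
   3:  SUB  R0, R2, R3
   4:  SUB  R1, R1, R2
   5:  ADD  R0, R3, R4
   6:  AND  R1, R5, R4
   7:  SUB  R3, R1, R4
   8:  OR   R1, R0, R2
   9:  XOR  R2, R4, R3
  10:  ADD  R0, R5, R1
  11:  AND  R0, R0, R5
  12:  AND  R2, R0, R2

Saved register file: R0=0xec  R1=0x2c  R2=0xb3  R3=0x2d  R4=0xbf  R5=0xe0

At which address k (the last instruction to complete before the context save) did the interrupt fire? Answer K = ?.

after  0: R0=0xa5 R1=0xdf R2=0xb3 R3=0x2d R4=0xd6 R5=0xe0  N=1 Z=0
after  1: R0=0xa5 R1=0xdf R2=0xb3 R3=0x2d R4=0x92 R5=0xe0  N=1 Z=0
after  2: R0=0xa5 R1=0xdf R2=0xb3 R3=0x2d R4=0xbf R5=0xe0  N=1 Z=0
after  3: R0=0x86 R1=0xdf R2=0xb3 R3=0x2d R4=0xbf R5=0xe0  N=1 Z=0
after  4: R0=0x86 R1=0x2c R2=0xb3 R3=0x2d R4=0xbf R5=0xe0  N=0 Z=0
after  5: R0=0xec R1=0x2c R2=0xb3 R3=0x2d R4=0xbf R5=0xe0  N=1 Z=0
-- IRQ taken; context saved, return-PC = 6 --

K = 5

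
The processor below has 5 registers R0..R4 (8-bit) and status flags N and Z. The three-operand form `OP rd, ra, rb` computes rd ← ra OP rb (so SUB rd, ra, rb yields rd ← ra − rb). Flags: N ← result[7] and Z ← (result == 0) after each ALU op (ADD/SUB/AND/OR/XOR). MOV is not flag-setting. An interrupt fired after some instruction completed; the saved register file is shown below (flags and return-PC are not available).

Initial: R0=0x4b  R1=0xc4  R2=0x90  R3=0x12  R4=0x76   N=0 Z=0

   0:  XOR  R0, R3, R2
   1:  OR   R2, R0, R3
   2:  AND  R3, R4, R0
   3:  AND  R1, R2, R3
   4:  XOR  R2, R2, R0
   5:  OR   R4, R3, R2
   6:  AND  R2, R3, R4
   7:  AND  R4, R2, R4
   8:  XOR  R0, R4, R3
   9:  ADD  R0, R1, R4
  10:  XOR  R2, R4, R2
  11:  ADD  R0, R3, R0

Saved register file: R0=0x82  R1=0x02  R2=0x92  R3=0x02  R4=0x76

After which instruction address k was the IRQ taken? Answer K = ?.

K = 3

after  0: R0=0x82 R1=0xc4 R2=0x90 R3=0x12 R4=0x76  N=1 Z=0
after  1: R0=0x82 R1=0xc4 R2=0x92 R3=0x12 R4=0x76  N=1 Z=0
after  2: R0=0x82 R1=0xc4 R2=0x92 R3=0x02 R4=0x76  N=0 Z=0
after  3: R0=0x82 R1=0x02 R2=0x92 R3=0x02 R4=0x76  N=0 Z=0
-- IRQ taken; context saved, return-PC = 4 --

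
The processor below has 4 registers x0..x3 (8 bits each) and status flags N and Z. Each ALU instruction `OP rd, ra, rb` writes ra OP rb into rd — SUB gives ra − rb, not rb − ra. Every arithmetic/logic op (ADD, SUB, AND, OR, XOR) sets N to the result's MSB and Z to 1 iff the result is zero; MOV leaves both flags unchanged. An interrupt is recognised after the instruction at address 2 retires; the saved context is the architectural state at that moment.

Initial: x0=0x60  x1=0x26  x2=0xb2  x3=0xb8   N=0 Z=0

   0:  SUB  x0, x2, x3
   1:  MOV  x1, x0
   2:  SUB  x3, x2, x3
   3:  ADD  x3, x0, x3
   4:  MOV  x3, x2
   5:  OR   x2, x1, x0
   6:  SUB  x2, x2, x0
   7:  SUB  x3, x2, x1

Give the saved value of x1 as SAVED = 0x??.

SAVED = 0xfa

after  0: x0=0xfa x1=0x26 x2=0xb2 x3=0xb8  N=1 Z=0
after  1: x0=0xfa x1=0xfa x2=0xb2 x3=0xb8  N=1 Z=0
after  2: x0=0xfa x1=0xfa x2=0xb2 x3=0xfa  N=1 Z=0
-- IRQ taken; context saved, return-PC = 3 --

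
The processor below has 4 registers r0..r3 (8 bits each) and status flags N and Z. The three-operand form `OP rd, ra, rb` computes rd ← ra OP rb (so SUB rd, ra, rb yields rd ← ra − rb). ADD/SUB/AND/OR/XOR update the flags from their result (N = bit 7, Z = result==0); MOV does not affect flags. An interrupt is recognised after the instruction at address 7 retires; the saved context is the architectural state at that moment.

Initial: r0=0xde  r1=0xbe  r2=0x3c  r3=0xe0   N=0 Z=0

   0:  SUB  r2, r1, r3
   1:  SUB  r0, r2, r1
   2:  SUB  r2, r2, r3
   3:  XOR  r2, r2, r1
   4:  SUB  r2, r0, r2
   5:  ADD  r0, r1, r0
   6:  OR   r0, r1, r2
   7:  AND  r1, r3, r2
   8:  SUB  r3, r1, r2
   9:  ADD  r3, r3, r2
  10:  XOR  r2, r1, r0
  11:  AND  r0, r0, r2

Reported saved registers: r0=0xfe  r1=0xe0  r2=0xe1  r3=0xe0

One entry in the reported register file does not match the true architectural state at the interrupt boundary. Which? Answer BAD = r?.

after  0: r0=0xde r1=0xbe r2=0xde r3=0xe0  N=1 Z=0
after  1: r0=0x20 r1=0xbe r2=0xde r3=0xe0  N=0 Z=0
after  2: r0=0x20 r1=0xbe r2=0xfe r3=0xe0  N=1 Z=0
after  3: r0=0x20 r1=0xbe r2=0x40 r3=0xe0  N=0 Z=0
after  4: r0=0x20 r1=0xbe r2=0xe0 r3=0xe0  N=1 Z=0
after  5: r0=0xde r1=0xbe r2=0xe0 r3=0xe0  N=1 Z=0
after  6: r0=0xfe r1=0xbe r2=0xe0 r3=0xe0  N=1 Z=0
after  7: r0=0xfe r1=0xe0 r2=0xe0 r3=0xe0  N=1 Z=0
-- IRQ taken; context saved, return-PC = 8 --
mismatch: r2: reported 0xe1 vs actual 0xe0

BAD = r2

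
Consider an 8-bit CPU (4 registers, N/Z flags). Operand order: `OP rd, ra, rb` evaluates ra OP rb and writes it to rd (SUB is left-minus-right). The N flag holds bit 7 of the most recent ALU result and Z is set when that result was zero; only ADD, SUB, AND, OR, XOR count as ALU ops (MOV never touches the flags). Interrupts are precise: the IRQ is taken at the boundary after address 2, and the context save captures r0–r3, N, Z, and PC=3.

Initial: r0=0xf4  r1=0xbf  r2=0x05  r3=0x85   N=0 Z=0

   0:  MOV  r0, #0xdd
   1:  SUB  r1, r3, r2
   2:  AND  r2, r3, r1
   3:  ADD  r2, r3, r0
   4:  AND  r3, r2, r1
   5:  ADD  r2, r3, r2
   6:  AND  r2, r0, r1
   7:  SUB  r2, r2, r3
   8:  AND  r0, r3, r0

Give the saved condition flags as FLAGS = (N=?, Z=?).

FLAGS = (N=1, Z=0)

after  0: r0=0xdd r1=0xbf r2=0x05 r3=0x85  N=0 Z=0
after  1: r0=0xdd r1=0x80 r2=0x05 r3=0x85  N=1 Z=0
after  2: r0=0xdd r1=0x80 r2=0x80 r3=0x85  N=1 Z=0
-- IRQ taken; context saved, return-PC = 3 --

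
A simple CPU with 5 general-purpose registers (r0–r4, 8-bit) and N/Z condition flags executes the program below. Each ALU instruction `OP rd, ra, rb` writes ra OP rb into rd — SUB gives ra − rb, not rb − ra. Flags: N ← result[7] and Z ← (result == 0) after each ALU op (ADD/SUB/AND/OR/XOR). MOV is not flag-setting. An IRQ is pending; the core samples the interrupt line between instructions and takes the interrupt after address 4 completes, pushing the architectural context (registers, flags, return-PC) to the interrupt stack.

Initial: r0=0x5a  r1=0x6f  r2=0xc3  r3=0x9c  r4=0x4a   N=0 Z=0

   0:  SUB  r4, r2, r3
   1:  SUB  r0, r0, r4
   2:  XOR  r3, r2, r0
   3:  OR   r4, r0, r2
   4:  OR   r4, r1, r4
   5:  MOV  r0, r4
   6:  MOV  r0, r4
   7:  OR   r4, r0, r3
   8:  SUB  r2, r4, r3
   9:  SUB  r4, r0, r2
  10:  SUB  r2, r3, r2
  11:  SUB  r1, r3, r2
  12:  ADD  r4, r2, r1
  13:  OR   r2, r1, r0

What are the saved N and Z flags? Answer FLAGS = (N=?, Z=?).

after  0: r0=0x5a r1=0x6f r2=0xc3 r3=0x9c r4=0x27  N=0 Z=0
after  1: r0=0x33 r1=0x6f r2=0xc3 r3=0x9c r4=0x27  N=0 Z=0
after  2: r0=0x33 r1=0x6f r2=0xc3 r3=0xf0 r4=0x27  N=1 Z=0
after  3: r0=0x33 r1=0x6f r2=0xc3 r3=0xf0 r4=0xf3  N=1 Z=0
after  4: r0=0x33 r1=0x6f r2=0xc3 r3=0xf0 r4=0xff  N=1 Z=0
-- IRQ taken; context saved, return-PC = 5 --

FLAGS = (N=1, Z=0)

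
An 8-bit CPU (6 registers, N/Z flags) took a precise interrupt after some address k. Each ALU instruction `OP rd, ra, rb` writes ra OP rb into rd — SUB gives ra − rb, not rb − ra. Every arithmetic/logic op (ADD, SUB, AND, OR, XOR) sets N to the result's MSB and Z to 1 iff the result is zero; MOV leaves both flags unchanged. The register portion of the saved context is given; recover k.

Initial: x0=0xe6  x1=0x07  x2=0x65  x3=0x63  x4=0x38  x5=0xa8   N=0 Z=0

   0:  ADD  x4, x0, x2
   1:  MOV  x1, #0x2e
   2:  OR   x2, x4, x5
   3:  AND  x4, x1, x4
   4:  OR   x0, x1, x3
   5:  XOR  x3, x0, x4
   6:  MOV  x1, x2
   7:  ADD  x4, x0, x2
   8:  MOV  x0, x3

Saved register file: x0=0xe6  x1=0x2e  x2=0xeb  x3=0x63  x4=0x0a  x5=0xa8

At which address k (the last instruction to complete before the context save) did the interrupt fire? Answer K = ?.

after  0: x0=0xe6 x1=0x07 x2=0x65 x3=0x63 x4=0x4b x5=0xa8  N=0 Z=0
after  1: x0=0xe6 x1=0x2e x2=0x65 x3=0x63 x4=0x4b x5=0xa8  N=0 Z=0
after  2: x0=0xe6 x1=0x2e x2=0xeb x3=0x63 x4=0x4b x5=0xa8  N=1 Z=0
after  3: x0=0xe6 x1=0x2e x2=0xeb x3=0x63 x4=0x0a x5=0xa8  N=0 Z=0
-- IRQ taken; context saved, return-PC = 4 --

K = 3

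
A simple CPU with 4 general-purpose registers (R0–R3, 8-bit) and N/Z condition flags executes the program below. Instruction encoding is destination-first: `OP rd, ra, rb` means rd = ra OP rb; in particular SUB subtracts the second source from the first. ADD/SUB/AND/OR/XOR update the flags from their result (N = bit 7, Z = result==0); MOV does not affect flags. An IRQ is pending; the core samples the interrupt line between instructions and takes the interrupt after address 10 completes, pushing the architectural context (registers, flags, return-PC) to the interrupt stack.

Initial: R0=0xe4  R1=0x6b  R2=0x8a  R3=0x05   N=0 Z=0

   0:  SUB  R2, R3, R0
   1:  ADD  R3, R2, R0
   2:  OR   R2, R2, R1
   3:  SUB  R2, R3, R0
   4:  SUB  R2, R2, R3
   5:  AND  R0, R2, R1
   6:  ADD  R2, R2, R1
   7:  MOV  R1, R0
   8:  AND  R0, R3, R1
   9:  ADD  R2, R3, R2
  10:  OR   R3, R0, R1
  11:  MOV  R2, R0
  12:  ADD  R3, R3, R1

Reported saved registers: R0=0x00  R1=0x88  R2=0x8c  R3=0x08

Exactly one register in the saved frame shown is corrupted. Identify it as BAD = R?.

BAD = R1

after  0: R0=0xe4 R1=0x6b R2=0x21 R3=0x05  N=0 Z=0
after  1: R0=0xe4 R1=0x6b R2=0x21 R3=0x05  N=0 Z=0
after  2: R0=0xe4 R1=0x6b R2=0x6b R3=0x05  N=0 Z=0
after  3: R0=0xe4 R1=0x6b R2=0x21 R3=0x05  N=0 Z=0
after  4: R0=0xe4 R1=0x6b R2=0x1c R3=0x05  N=0 Z=0
after  5: R0=0x08 R1=0x6b R2=0x1c R3=0x05  N=0 Z=0
after  6: R0=0x08 R1=0x6b R2=0x87 R3=0x05  N=1 Z=0
after  7: R0=0x08 R1=0x08 R2=0x87 R3=0x05  N=1 Z=0
after  8: R0=0x00 R1=0x08 R2=0x87 R3=0x05  N=0 Z=1
after  9: R0=0x00 R1=0x08 R2=0x8c R3=0x05  N=1 Z=0
after 10: R0=0x00 R1=0x08 R2=0x8c R3=0x08  N=0 Z=0
-- IRQ taken; context saved, return-PC = 11 --
mismatch: R1: reported 0x88 vs actual 0x08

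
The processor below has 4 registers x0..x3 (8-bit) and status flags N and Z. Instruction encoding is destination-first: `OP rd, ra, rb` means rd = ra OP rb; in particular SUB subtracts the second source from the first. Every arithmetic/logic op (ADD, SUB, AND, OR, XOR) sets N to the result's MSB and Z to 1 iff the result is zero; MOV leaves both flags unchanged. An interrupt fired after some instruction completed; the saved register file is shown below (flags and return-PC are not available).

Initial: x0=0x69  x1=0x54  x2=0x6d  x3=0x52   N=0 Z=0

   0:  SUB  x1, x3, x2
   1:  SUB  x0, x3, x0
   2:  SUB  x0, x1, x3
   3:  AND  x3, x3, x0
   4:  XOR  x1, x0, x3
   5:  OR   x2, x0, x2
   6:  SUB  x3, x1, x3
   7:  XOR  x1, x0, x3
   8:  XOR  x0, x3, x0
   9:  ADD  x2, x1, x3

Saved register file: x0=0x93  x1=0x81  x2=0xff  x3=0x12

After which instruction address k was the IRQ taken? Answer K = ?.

K = 5

after  0: x0=0x69 x1=0xe5 x2=0x6d x3=0x52  N=1 Z=0
after  1: x0=0xe9 x1=0xe5 x2=0x6d x3=0x52  N=1 Z=0
after  2: x0=0x93 x1=0xe5 x2=0x6d x3=0x52  N=1 Z=0
after  3: x0=0x93 x1=0xe5 x2=0x6d x3=0x12  N=0 Z=0
after  4: x0=0x93 x1=0x81 x2=0x6d x3=0x12  N=1 Z=0
after  5: x0=0x93 x1=0x81 x2=0xff x3=0x12  N=1 Z=0
-- IRQ taken; context saved, return-PC = 6 --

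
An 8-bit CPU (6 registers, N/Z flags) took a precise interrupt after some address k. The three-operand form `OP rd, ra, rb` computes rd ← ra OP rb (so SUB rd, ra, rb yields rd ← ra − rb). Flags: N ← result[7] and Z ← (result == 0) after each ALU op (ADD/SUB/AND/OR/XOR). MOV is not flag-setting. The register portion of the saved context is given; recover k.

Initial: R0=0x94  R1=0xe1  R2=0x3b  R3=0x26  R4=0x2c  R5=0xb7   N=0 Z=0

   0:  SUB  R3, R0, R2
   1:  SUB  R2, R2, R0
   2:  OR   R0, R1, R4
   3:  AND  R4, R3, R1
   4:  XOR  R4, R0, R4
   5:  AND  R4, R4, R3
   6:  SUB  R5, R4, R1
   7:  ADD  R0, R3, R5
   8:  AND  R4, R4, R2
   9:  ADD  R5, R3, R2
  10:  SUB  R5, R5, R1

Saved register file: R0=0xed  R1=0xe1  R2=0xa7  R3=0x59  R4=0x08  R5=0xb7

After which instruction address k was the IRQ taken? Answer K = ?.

after  0: R0=0x94 R1=0xe1 R2=0x3b R3=0x59 R4=0x2c R5=0xb7  N=0 Z=0
after  1: R0=0x94 R1=0xe1 R2=0xa7 R3=0x59 R4=0x2c R5=0xb7  N=1 Z=0
after  2: R0=0xed R1=0xe1 R2=0xa7 R3=0x59 R4=0x2c R5=0xb7  N=1 Z=0
after  3: R0=0xed R1=0xe1 R2=0xa7 R3=0x59 R4=0x41 R5=0xb7  N=0 Z=0
after  4: R0=0xed R1=0xe1 R2=0xa7 R3=0x59 R4=0xac R5=0xb7  N=1 Z=0
after  5: R0=0xed R1=0xe1 R2=0xa7 R3=0x59 R4=0x08 R5=0xb7  N=0 Z=0
-- IRQ taken; context saved, return-PC = 6 --

K = 5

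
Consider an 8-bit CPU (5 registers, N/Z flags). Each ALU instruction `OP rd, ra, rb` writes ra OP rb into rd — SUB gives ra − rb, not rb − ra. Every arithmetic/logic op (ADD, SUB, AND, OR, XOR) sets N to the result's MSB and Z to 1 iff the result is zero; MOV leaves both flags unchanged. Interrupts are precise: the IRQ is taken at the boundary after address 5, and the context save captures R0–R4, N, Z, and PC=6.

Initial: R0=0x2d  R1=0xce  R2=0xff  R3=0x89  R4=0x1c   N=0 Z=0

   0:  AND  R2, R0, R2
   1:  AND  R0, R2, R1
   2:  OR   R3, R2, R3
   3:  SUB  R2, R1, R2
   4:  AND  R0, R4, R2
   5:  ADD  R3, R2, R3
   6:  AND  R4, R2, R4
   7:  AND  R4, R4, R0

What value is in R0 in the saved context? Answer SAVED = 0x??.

after  0: R0=0x2d R1=0xce R2=0x2d R3=0x89 R4=0x1c  N=0 Z=0
after  1: R0=0x0c R1=0xce R2=0x2d R3=0x89 R4=0x1c  N=0 Z=0
after  2: R0=0x0c R1=0xce R2=0x2d R3=0xad R4=0x1c  N=1 Z=0
after  3: R0=0x0c R1=0xce R2=0xa1 R3=0xad R4=0x1c  N=1 Z=0
after  4: R0=0x00 R1=0xce R2=0xa1 R3=0xad R4=0x1c  N=0 Z=1
after  5: R0=0x00 R1=0xce R2=0xa1 R3=0x4e R4=0x1c  N=0 Z=0
-- IRQ taken; context saved, return-PC = 6 --

SAVED = 0x00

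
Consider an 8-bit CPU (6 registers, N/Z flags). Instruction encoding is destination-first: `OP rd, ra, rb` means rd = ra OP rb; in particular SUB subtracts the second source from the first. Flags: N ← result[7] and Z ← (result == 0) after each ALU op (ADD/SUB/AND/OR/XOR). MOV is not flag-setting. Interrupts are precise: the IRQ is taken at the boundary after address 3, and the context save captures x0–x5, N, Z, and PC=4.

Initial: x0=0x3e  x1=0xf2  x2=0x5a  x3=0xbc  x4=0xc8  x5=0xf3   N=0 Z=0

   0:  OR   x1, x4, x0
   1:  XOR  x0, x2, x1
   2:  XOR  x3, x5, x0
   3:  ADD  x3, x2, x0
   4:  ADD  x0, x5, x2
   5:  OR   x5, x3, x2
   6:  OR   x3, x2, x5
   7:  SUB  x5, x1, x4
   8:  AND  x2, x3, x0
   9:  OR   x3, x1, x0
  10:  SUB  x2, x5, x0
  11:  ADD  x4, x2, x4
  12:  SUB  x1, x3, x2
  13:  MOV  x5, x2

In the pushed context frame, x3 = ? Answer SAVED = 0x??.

SAVED = 0xfe

after  0: x0=0x3e x1=0xfe x2=0x5a x3=0xbc x4=0xc8 x5=0xf3  N=1 Z=0
after  1: x0=0xa4 x1=0xfe x2=0x5a x3=0xbc x4=0xc8 x5=0xf3  N=1 Z=0
after  2: x0=0xa4 x1=0xfe x2=0x5a x3=0x57 x4=0xc8 x5=0xf3  N=0 Z=0
after  3: x0=0xa4 x1=0xfe x2=0x5a x3=0xfe x4=0xc8 x5=0xf3  N=1 Z=0
-- IRQ taken; context saved, return-PC = 4 --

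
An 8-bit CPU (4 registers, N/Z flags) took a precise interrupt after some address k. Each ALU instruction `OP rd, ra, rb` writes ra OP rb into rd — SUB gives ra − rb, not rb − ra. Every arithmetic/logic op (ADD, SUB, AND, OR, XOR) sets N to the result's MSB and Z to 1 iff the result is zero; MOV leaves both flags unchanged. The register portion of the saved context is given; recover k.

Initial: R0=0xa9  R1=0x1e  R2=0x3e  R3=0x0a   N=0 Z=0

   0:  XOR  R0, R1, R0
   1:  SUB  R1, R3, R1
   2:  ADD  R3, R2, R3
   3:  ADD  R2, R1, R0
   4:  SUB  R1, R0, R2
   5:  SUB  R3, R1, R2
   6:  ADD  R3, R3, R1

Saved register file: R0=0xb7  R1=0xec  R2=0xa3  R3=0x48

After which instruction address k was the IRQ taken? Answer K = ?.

after  0: R0=0xb7 R1=0x1e R2=0x3e R3=0x0a  N=1 Z=0
after  1: R0=0xb7 R1=0xec R2=0x3e R3=0x0a  N=1 Z=0
after  2: R0=0xb7 R1=0xec R2=0x3e R3=0x48  N=0 Z=0
after  3: R0=0xb7 R1=0xec R2=0xa3 R3=0x48  N=1 Z=0
-- IRQ taken; context saved, return-PC = 4 --

K = 3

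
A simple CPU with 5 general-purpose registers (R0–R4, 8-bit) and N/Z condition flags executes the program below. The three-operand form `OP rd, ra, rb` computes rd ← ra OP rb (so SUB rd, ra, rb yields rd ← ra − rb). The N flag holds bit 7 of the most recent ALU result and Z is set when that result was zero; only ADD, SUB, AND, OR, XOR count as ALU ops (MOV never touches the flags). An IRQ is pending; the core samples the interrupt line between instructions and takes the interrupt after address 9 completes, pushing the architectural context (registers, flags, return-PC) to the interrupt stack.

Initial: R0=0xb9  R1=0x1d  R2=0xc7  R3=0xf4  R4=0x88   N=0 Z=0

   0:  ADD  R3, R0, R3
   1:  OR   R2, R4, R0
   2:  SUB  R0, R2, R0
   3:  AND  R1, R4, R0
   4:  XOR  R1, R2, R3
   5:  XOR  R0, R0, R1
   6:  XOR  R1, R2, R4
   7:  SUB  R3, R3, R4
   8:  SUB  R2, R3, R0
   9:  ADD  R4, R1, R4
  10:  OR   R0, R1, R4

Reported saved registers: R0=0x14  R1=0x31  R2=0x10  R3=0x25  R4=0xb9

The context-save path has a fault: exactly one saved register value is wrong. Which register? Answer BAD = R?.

after  0: R0=0xb9 R1=0x1d R2=0xc7 R3=0xad R4=0x88  N=1 Z=0
after  1: R0=0xb9 R1=0x1d R2=0xb9 R3=0xad R4=0x88  N=1 Z=0
after  2: R0=0x00 R1=0x1d R2=0xb9 R3=0xad R4=0x88  N=0 Z=1
after  3: R0=0x00 R1=0x00 R2=0xb9 R3=0xad R4=0x88  N=0 Z=1
after  4: R0=0x00 R1=0x14 R2=0xb9 R3=0xad R4=0x88  N=0 Z=0
after  5: R0=0x14 R1=0x14 R2=0xb9 R3=0xad R4=0x88  N=0 Z=0
after  6: R0=0x14 R1=0x31 R2=0xb9 R3=0xad R4=0x88  N=0 Z=0
after  7: R0=0x14 R1=0x31 R2=0xb9 R3=0x25 R4=0x88  N=0 Z=0
after  8: R0=0x14 R1=0x31 R2=0x11 R3=0x25 R4=0x88  N=0 Z=0
after  9: R0=0x14 R1=0x31 R2=0x11 R3=0x25 R4=0xb9  N=1 Z=0
-- IRQ taken; context saved, return-PC = 10 --
mismatch: R2: reported 0x10 vs actual 0x11

BAD = R2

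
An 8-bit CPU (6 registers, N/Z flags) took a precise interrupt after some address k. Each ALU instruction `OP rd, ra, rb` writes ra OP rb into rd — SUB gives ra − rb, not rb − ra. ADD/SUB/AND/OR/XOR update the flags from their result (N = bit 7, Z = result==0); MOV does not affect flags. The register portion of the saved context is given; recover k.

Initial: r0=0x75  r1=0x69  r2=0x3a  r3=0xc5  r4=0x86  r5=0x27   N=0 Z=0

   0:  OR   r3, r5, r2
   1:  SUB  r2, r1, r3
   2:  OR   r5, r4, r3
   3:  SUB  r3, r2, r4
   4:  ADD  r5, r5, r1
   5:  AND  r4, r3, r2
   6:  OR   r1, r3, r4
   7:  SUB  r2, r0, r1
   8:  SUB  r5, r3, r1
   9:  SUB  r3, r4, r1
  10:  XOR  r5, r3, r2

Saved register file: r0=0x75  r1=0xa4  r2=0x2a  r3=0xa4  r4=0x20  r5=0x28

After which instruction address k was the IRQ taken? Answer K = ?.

K = 6

after  0: r0=0x75 r1=0x69 r2=0x3a r3=0x3f r4=0x86 r5=0x27  N=0 Z=0
after  1: r0=0x75 r1=0x69 r2=0x2a r3=0x3f r4=0x86 r5=0x27  N=0 Z=0
after  2: r0=0x75 r1=0x69 r2=0x2a r3=0x3f r4=0x86 r5=0xbf  N=1 Z=0
after  3: r0=0x75 r1=0x69 r2=0x2a r3=0xa4 r4=0x86 r5=0xbf  N=1 Z=0
after  4: r0=0x75 r1=0x69 r2=0x2a r3=0xa4 r4=0x86 r5=0x28  N=0 Z=0
after  5: r0=0x75 r1=0x69 r2=0x2a r3=0xa4 r4=0x20 r5=0x28  N=0 Z=0
after  6: r0=0x75 r1=0xa4 r2=0x2a r3=0xa4 r4=0x20 r5=0x28  N=1 Z=0
-- IRQ taken; context saved, return-PC = 7 --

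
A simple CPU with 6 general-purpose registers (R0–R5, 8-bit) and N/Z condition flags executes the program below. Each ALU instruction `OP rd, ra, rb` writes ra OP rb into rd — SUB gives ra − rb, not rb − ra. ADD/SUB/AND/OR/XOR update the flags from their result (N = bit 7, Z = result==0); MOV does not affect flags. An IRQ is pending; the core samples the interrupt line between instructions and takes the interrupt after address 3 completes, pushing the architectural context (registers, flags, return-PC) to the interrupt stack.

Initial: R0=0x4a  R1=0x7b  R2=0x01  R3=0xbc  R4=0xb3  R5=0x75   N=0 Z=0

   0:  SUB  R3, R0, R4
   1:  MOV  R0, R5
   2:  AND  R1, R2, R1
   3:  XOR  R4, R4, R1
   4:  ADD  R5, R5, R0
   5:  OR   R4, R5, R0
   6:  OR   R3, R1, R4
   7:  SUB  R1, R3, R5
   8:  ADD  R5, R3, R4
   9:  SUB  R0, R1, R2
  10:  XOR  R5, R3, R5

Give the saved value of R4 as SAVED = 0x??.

SAVED = 0xb2

after  0: R0=0x4a R1=0x7b R2=0x01 R3=0x97 R4=0xb3 R5=0x75  N=1 Z=0
after  1: R0=0x75 R1=0x7b R2=0x01 R3=0x97 R4=0xb3 R5=0x75  N=1 Z=0
after  2: R0=0x75 R1=0x01 R2=0x01 R3=0x97 R4=0xb3 R5=0x75  N=0 Z=0
after  3: R0=0x75 R1=0x01 R2=0x01 R3=0x97 R4=0xb2 R5=0x75  N=1 Z=0
-- IRQ taken; context saved, return-PC = 4 --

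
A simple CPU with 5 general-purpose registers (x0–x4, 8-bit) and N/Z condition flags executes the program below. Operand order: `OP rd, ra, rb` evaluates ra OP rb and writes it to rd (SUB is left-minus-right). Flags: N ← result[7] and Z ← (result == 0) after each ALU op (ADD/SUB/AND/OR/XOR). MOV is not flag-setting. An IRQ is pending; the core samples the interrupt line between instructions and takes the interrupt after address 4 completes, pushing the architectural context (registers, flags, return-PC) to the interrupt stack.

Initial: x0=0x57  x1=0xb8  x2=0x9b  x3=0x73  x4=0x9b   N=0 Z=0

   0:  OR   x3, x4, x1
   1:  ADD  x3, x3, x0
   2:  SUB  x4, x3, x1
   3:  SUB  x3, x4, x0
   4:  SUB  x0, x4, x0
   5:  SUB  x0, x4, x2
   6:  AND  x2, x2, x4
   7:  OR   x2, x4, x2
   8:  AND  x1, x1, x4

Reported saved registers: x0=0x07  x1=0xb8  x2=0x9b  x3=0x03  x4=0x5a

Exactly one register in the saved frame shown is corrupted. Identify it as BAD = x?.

BAD = x0

after  0: x0=0x57 x1=0xb8 x2=0x9b x3=0xbb x4=0x9b  N=1 Z=0
after  1: x0=0x57 x1=0xb8 x2=0x9b x3=0x12 x4=0x9b  N=0 Z=0
after  2: x0=0x57 x1=0xb8 x2=0x9b x3=0x12 x4=0x5a  N=0 Z=0
after  3: x0=0x57 x1=0xb8 x2=0x9b x3=0x03 x4=0x5a  N=0 Z=0
after  4: x0=0x03 x1=0xb8 x2=0x9b x3=0x03 x4=0x5a  N=0 Z=0
-- IRQ taken; context saved, return-PC = 5 --
mismatch: x0: reported 0x07 vs actual 0x03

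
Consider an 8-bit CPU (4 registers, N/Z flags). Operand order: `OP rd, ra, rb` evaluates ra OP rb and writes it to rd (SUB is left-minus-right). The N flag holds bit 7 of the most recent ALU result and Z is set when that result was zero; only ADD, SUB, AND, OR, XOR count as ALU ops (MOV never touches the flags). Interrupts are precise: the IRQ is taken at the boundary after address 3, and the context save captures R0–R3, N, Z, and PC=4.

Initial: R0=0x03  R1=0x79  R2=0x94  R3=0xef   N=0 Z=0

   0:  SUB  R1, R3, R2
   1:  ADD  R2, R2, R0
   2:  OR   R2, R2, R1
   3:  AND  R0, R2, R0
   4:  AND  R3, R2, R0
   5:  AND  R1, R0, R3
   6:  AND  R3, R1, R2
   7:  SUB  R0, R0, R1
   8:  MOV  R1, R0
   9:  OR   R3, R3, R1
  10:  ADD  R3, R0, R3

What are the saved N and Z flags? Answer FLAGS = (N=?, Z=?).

after  0: R0=0x03 R1=0x5b R2=0x94 R3=0xef  N=0 Z=0
after  1: R0=0x03 R1=0x5b R2=0x97 R3=0xef  N=1 Z=0
after  2: R0=0x03 R1=0x5b R2=0xdf R3=0xef  N=1 Z=0
after  3: R0=0x03 R1=0x5b R2=0xdf R3=0xef  N=0 Z=0
-- IRQ taken; context saved, return-PC = 4 --

FLAGS = (N=0, Z=0)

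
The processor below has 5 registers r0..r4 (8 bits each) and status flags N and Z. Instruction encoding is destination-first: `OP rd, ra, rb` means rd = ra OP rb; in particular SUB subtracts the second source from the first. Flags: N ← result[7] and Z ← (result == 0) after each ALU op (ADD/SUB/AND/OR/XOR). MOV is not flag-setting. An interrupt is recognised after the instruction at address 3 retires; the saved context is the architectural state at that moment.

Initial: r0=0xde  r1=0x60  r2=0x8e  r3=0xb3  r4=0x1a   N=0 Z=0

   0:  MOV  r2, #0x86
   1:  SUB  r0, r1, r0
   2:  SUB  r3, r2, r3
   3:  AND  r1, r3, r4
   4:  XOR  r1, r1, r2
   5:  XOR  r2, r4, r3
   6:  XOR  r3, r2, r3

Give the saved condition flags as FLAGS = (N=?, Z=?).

FLAGS = (N=0, Z=0)

after  0: r0=0xde r1=0x60 r2=0x86 r3=0xb3 r4=0x1a  N=0 Z=0
after  1: r0=0x82 r1=0x60 r2=0x86 r3=0xb3 r4=0x1a  N=1 Z=0
after  2: r0=0x82 r1=0x60 r2=0x86 r3=0xd3 r4=0x1a  N=1 Z=0
after  3: r0=0x82 r1=0x12 r2=0x86 r3=0xd3 r4=0x1a  N=0 Z=0
-- IRQ taken; context saved, return-PC = 4 --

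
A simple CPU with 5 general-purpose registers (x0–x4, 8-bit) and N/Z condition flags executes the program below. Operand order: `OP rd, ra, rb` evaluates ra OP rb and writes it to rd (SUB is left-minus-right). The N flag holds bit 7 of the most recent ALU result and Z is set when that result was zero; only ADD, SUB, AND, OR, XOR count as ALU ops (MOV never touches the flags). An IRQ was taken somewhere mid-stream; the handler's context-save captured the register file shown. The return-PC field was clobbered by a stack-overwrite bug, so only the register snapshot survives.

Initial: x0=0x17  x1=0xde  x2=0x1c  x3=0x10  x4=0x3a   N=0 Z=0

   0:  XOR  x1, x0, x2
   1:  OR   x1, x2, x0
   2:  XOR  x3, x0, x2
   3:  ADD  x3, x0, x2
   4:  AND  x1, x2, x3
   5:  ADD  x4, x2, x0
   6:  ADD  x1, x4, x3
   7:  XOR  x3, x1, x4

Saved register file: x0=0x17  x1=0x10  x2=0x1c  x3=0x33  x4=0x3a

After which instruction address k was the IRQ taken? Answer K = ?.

K = 4

after  0: x0=0x17 x1=0x0b x2=0x1c x3=0x10 x4=0x3a  N=0 Z=0
after  1: x0=0x17 x1=0x1f x2=0x1c x3=0x10 x4=0x3a  N=0 Z=0
after  2: x0=0x17 x1=0x1f x2=0x1c x3=0x0b x4=0x3a  N=0 Z=0
after  3: x0=0x17 x1=0x1f x2=0x1c x3=0x33 x4=0x3a  N=0 Z=0
after  4: x0=0x17 x1=0x10 x2=0x1c x3=0x33 x4=0x3a  N=0 Z=0
-- IRQ taken; context saved, return-PC = 5 --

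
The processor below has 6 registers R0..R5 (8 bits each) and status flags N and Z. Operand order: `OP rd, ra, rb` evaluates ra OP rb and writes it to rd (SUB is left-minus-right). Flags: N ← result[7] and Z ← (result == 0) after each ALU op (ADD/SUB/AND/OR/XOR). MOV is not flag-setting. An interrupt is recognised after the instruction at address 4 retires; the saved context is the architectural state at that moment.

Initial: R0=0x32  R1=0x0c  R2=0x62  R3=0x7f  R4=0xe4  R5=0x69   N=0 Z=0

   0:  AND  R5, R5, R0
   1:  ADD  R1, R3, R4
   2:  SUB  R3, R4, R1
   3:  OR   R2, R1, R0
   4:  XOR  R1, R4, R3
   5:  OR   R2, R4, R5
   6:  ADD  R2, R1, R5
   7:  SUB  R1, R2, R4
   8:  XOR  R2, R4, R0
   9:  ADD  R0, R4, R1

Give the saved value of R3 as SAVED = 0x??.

after  0: R0=0x32 R1=0x0c R2=0x62 R3=0x7f R4=0xe4 R5=0x20  N=0 Z=0
after  1: R0=0x32 R1=0x63 R2=0x62 R3=0x7f R4=0xe4 R5=0x20  N=0 Z=0
after  2: R0=0x32 R1=0x63 R2=0x62 R3=0x81 R4=0xe4 R5=0x20  N=1 Z=0
after  3: R0=0x32 R1=0x63 R2=0x73 R3=0x81 R4=0xe4 R5=0x20  N=0 Z=0
after  4: R0=0x32 R1=0x65 R2=0x73 R3=0x81 R4=0xe4 R5=0x20  N=0 Z=0
-- IRQ taken; context saved, return-PC = 5 --

SAVED = 0x81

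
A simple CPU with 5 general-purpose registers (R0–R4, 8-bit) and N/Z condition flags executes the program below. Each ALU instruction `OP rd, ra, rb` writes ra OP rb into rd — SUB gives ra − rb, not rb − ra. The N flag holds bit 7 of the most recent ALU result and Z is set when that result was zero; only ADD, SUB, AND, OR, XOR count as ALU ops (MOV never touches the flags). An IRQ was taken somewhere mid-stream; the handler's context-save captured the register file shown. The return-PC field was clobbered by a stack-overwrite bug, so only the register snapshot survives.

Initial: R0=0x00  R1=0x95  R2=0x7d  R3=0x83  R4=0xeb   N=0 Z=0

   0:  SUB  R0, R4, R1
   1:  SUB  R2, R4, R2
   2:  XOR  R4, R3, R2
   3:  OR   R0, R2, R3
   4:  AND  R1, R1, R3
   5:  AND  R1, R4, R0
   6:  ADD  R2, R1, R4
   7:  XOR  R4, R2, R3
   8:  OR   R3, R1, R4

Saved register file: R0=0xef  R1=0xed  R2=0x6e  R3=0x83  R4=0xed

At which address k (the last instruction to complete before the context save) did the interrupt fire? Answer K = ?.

after  0: R0=0x56 R1=0x95 R2=0x7d R3=0x83 R4=0xeb  N=0 Z=0
after  1: R0=0x56 R1=0x95 R2=0x6e R3=0x83 R4=0xeb  N=0 Z=0
after  2: R0=0x56 R1=0x95 R2=0x6e R3=0x83 R4=0xed  N=1 Z=0
after  3: R0=0xef R1=0x95 R2=0x6e R3=0x83 R4=0xed  N=1 Z=0
after  4: R0=0xef R1=0x81 R2=0x6e R3=0x83 R4=0xed  N=1 Z=0
after  5: R0=0xef R1=0xed R2=0x6e R3=0x83 R4=0xed  N=1 Z=0
-- IRQ taken; context saved, return-PC = 6 --

K = 5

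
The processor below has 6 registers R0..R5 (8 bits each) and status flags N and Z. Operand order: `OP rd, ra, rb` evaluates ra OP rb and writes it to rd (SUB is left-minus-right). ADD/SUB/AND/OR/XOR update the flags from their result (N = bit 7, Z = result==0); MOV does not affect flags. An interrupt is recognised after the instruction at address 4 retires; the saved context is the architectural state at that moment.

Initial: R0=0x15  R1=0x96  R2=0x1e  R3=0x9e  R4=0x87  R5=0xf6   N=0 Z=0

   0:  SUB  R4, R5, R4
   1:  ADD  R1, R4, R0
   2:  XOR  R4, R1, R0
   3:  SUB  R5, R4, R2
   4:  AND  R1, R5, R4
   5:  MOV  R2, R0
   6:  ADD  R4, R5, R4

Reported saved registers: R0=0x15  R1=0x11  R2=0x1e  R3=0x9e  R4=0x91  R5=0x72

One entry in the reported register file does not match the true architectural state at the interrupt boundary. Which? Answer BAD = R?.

BAD = R5

after  0: R0=0x15 R1=0x96 R2=0x1e R3=0x9e R4=0x6f R5=0xf6  N=0 Z=0
after  1: R0=0x15 R1=0x84 R2=0x1e R3=0x9e R4=0x6f R5=0xf6  N=1 Z=0
after  2: R0=0x15 R1=0x84 R2=0x1e R3=0x9e R4=0x91 R5=0xf6  N=1 Z=0
after  3: R0=0x15 R1=0x84 R2=0x1e R3=0x9e R4=0x91 R5=0x73  N=0 Z=0
after  4: R0=0x15 R1=0x11 R2=0x1e R3=0x9e R4=0x91 R5=0x73  N=0 Z=0
-- IRQ taken; context saved, return-PC = 5 --
mismatch: R5: reported 0x72 vs actual 0x73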